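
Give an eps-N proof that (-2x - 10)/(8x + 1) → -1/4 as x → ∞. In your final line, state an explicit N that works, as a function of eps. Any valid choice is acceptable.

Let eps > 0 be given. We seek N > 0 such that x > N implies |(-2x - 10)/(8x + 1) + 1/4| < eps.
(-2x - 10)/(8x + 1) + 1/4 = (8(-2x - 10) − (-2)(8x + 1)) / (8(8x + 1)) = -78/(8(8x + 1)).
For x > 0 we have 8x + 1 > 8x, so |(-2x - 10)/(8x + 1) + 1/4| = 78/(8(8x + 1)) < 78/(8·8x) = (39/32)/x.
Thus |(-2x - 10)/(8x + 1) + 1/4| < eps whenever x > (39/32)/eps.
Take N = (39/32)/eps. If x > N then |(-2x - 10)/(8x + 1) + 1/4| < (39/32)/x < eps.

N = (39/32)/eps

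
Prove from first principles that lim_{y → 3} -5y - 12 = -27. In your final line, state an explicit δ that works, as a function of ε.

δ = ε/5

Suppose ε > 0. We need δ > 0 so that 0 < |y − 3| < δ implies |(-5y - 12) + 27| < ε.
|(-5y - 12) + 27| = |-5y + 15| = 5|y − 3|.
Thus it suffices that |y − 3| < ε/5.
Take δ = ε/5. If 0 < |y − 3| < δ then |(-5y - 12) + 27| = 5|y − 3| < 5·(ε/5) = ε.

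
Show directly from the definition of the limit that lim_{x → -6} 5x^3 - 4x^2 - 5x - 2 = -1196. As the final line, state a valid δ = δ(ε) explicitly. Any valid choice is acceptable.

Fix ε > 0. We want δ > 0 such that 0 < |x + 6| < δ implies |(5x^3 - 4x^2 - 5x - 2) + 1196| < ε.
(5x^3 - 4x^2 - 5x - 2) + 1196 = 5x^3 - 4x^2 - 5x + 1194 = (x + 6)(5x^2 - 34x + 199).
So |(5x^3 - 4x^2 - 5x - 2) + 1196| = |x + 6|·|5x^2 - 34x + 199|.
Assume first that |x + 6| < 1, so |x| < 7. Then |5x^2 - 34x + 199| ≤ 5·7^2 + 34·7 + 199 = 682.
Hence |(5x^3 - 4x^2 - 5x - 2) + 1196| ≤ 682|x + 6| < ε provided |x + 6| < ε/682.
Take δ = min(1, ε/682). Then 0 < |x + 6| < δ gives both |x + 6| < 1 and |x + 6| < ε/682, so |(5x^3 - 4x^2 - 5x - 2) + 1196| < ε.

δ = min(1, ε/682)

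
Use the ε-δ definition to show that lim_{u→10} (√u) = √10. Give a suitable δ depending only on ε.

δ = min(10, √10·ε)

Let ε > 0. We want δ > 0 such that 0 < |u − 10| < δ implies |√u − √10| < ε.
Multiplying by the conjugate, |√u − √10| = |u − 10|/(√u + √10).
Restrict δ ≤ 10 so that |u − 10| < 10 forces u > 0, and then √u + √10 > √10.
Hence |√u − √10| < |u − 10|/√10, which is < ε once |u − 10| < √10·ε.
Take δ = min(10, √10·ε). If 0 < |u − 10| < δ then u > 0 and |√u − √10| < |u − 10|/√10 < ε.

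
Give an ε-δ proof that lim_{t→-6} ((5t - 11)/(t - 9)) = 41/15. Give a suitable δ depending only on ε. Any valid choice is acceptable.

Suppose ε > 0. We want δ > 0 with 0 < |t + 6| < δ ⇒ |(5t - 11)/(t - 9) − (41/15)| < ε.
Combining over a common denominator, (5t - 11)/(t - 9) − (41/15) = [(5t - 11)·(-15) − (-41)·(t - 9)] / [(-15)·(t - 9)] = -34(t + 6) / ((-15)(t - 9)).
So |(5t - 11)/(t - 9) − (41/15)| = 34|t + 6| / (15·|t − 9|).
Require δ ≤ 15/2, so |t − 9| ≥ |-15| − |t + 6| > 15 − 15/2 = 15/2.
Hence |(5t - 11)/(t - 9) − (41/15)| < 34|t + 6|/(15·(15/2)) = (68/225)|t + 6|, which is < ε once |t + 6| < (225/68)ε.
Take δ = min(15/2, (225/68)ε). Then 0 < |t + 6| < δ forces both bounds, so |(5t - 11)/(t - 9) − (41/15)| < ε.

δ = min(15/2, (225/68)ε)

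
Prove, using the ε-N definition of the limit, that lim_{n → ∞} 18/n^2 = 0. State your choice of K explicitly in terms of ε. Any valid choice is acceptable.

K = (18/ε)^{1/2}

Let ε > 0. For n ≥ 1, |18/n^2 − 0| = 18/n^2.
18/n^2 < ε ⇔ n^2 > 18/ε ⇔ n > (18/ε)^{1/2}.
Take K = (18/ε)^{1/2}. Then n > K implies 18/n^2 < ε.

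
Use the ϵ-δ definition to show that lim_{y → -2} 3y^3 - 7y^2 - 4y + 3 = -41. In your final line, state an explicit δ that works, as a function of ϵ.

δ = min(1, ϵ/88)

Fix ϵ > 0. We want δ > 0 such that 0 < |y + 2| < δ implies |(3y^3 - 7y^2 - 4y + 3) + 41| < ϵ.
(3y^3 - 7y^2 - 4y + 3) + 41 = 3y^3 - 7y^2 - 4y + 44 = (y + 2)(3y^2 - 13y + 22).
So |(3y^3 - 7y^2 - 4y + 3) + 41| = |y + 2|·|3y^2 - 13y + 22|.
Require δ ≤ 1. Then |y + 2| < 1 gives |y| < 3, and by the triangle inequality |3y^2 - 13y + 22| ≤ 3·3^2 + 13·3 + 22 = 88.
Hence |(3y^3 - 7y^2 - 4y + 3) + 41| ≤ 88|y + 2| < ϵ provided |y + 2| < ϵ/88.
Choosing δ = min(1, ϵ/88) ensures both conditions, hence |(3y^3 - 7y^2 - 4y + 3) + 41| < ϵ.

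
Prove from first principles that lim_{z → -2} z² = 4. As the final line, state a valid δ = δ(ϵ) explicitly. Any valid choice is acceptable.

δ = min(1, ϵ/5)

Let ϵ > 0. We seek δ > 0 with 0 < |z + 2| < δ ⇒ |z² − 4| < ϵ.
Factor: z² − 4 = (z + 2)(z - 2), so |z² − 4| = |z + 2|·|z - 2|.
Restrict δ ≤ 1. Then |z + 2| < 1 gives |z| < 3, so by the triangle inequality |z - 2| ≤ 3 + 2 = 5.
Hence |z² − 4| ≤ 5|z + 2|, which is < ϵ once |z + 2| < ϵ/5.
Take δ = min(1, ϵ/5). If 0 < |z + 2| < δ then both bounds hold and |z² − 4| ≤ 5|z + 2| < 5·(ϵ/5) = ϵ.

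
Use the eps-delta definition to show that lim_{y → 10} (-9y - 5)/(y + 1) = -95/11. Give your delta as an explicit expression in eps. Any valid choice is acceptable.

delta = min(11/2, (121/8)eps)

Let eps > 0. We want delta > 0 with 0 < |y − 10| < delta ⇒ |(-9y - 5)/(y + 1) + 95/11| < eps.
Combining over a common denominator, (-9y - 5)/(y + 1) + 95/11 = [(-9y - 5)·11 − (-95)·(y + 1)] / [11·(y + 1)] = -4(y − 10) / (11(y + 1)).
So |(-9y - 5)/(y + 1) + 95/11| = 4|y − 10| / (11·|y + 1|).
Require delta ≤ 11/2, so |y + 1| ≥ |11| − |y − 10| > 11 − 11/2 = 11/2.
Hence |(-9y - 5)/(y + 1) + 95/11| < 4|y − 10|/(11·(11/2)) = (8/121)|y − 10|, which is < eps once |y − 10| < (121/8)eps.
Take delta = min(11/2, (121/8)eps). Then 0 < |y − 10| < delta forces both bounds, so |(-9y - 5)/(y + 1) + 95/11| < eps.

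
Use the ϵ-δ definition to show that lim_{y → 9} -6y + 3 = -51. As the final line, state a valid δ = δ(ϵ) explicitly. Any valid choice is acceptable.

δ = ϵ/6

Fix ϵ > 0. We need δ > 0 so that 0 < |y − 9| < δ implies |(-6y + 3) + 51| < ϵ.
Since (-6y + 3) + 51 = -6(y − 9), we have |(-6y + 3) + 51| = 6|y − 9|.
Thus it suffices that |y − 9| < ϵ/6.
Choosing δ = ϵ/6 gives |(-6y + 3) + 51| = 6|y − 9| < ϵ whenever |y − 9| < δ.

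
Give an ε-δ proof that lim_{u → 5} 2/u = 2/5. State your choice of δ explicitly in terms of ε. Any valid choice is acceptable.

Suppose ε > 0. We seek δ > 0 such that 0 < |u − 5| < δ implies |2/u − (2/5)| < ε.
|2/u − (2/5)| = 2·|5 − u|/(5·|u|) = 2|u − 5|/(5|u|).
Restrict δ ≤ 5/2. Then |u − 5| < 5/2 gives |u| > 5/2, so 5|u| > 25/2.
Then |2/u − (2/5)| < 2|u − 5|/(25/2), which is < ε when |u − 5| < (25/4)ε.
Take δ = min(5/2, (25/4)ε). Then 0 < |u − 5| < δ gives both |u − 5| < 5/2 and |u − 5| < (25/4)ε, so |2/u − (2/5)| < ε.

δ = min(5/2, (25/4)ε)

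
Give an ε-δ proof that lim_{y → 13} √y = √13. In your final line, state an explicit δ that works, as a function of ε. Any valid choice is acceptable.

Fix ε > 0. We want δ > 0 such that 0 < |y − 13| < δ implies |√y − √13| < ε.
Multiplying by the conjugate, |√y − √13| = |y − 13|/(√y + √13).
Restrict δ ≤ 13 so that |y − 13| < 13 forces y > 0, and then √y + √13 > √13.
Hence |√y − √13| < |y − 13|/√13, which is < ε once |y − 13| < √13·ε.
Take δ = min(13, √13·ε). If 0 < |y − 13| < δ then y > 0 and |√y − √13| < |y − 13|/√13 < ε.

δ = min(13, √13·ε)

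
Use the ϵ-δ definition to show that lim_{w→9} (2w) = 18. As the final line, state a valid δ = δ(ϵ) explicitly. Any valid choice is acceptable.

Let ϵ > 0. We need δ > 0 so that 0 < |w − 9| < δ implies |(2w) − 18| < ϵ.
|(2w) − 18| = |2w - 18| = 2|w − 9|.
So 2|w − 9| < ϵ exactly when |w − 9| < ϵ/2.
Take δ = ϵ/2. If 0 < |w − 9| < δ then |(2w) − 18| = 2|w − 9| < 2·(ϵ/2) = ϵ.

δ = ϵ/2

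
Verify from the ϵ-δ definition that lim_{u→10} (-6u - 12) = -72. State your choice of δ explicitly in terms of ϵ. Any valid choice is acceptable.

δ = ϵ/6

Let ϵ > 0 be given. We need δ > 0 so that 0 < |u − 10| < δ implies |(-6u - 12) + 72| < ϵ.
Since (-6u - 12) + 72 = -6(u − 10), we have |(-6u - 12) + 72| = 6|u − 10|.
So 6|u − 10| < ϵ exactly when |u − 10| < ϵ/6.
Take δ = ϵ/6. If 0 < |u − 10| < δ then |(-6u - 12) + 72| = 6|u − 10| < 6·(ϵ/6) = ϵ.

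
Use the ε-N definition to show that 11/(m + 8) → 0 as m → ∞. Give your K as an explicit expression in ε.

K = 11/ε

Suppose ε > 0. For m ≥ 1, |11/(m + 8) − 0| = 11/(m + 8) ≤ 11/m.
We need 11/m < ε, i.e. m > 11/ε.
Take K = 11/ε. If m > K then |11/(m + 8)| ≤ 11/m < ε.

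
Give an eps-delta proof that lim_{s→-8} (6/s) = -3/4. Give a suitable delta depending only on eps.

delta = min(4, (16/3)eps)

Fix eps > 0. We seek delta > 0 such that 0 < |s + 8| < delta implies |6/s + 3/4| < eps.
|6/s + 3/4| = 6·|-8 − s|/(8·|s|) = 6|s + 8|/(8|s|).
Require delta ≤ 4 so that |s| > 8 − 4 = 4, hence 8|s| > 32.
Then |6/s + 3/4| < 6|s + 8|/32, which is < eps when |s + 8| < (16/3)eps.
Take delta = min(4, (16/3)eps). Then 0 < |s + 8| < delta gives both |s + 8| < 4 and |s + 8| < (16/3)eps, so |6/s + 3/4| < eps.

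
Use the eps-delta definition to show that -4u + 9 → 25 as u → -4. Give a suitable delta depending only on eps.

delta = eps/4

Let eps > 0 be given. We need delta > 0 so that 0 < |u + 4| < delta implies |(-4u + 9) − 25| < eps.
|(-4u + 9) − 25| = |-4u - 16| = 4|u + 4|.
Thus it suffices that |u + 4| < eps/4.
Take delta = eps/4. If 0 < |u + 4| < delta then |(-4u + 9) − 25| = 4|u + 4| < 4·(eps/4) = eps.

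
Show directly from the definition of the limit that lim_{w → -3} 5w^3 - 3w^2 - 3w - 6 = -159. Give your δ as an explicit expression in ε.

δ = min(1, ε/203)

Suppose ε > 0. We want δ > 0 such that 0 < |w + 3| < δ implies |(5w^3 - 3w^2 - 3w - 6) + 159| < ε.
(5w^3 - 3w^2 - 3w - 6) + 159 = 5w^3 - 3w^2 - 3w + 153 = (w + 3)(5w^2 - 18w + 51).
So |(5w^3 - 3w^2 - 3w - 6) + 159| = |w + 3|·|5w^2 - 18w + 51|.
Require δ ≤ 1. Then |w + 3| < 1 gives |w| < 4, and by the triangle inequality |5w^2 - 18w + 51| ≤ 5·4^2 + 18·4 + 51 = 203.
Hence |(5w^3 - 3w^2 - 3w - 6) + 159| ≤ 203|w + 3| < ε provided |w + 3| < ε/203.
Take δ = min(1, ε/203). Then 0 < |w + 3| < δ gives both |w + 3| < 1 and |w + 3| < ε/203, so |(5w^3 - 3w^2 - 3w - 6) + 159| < ε.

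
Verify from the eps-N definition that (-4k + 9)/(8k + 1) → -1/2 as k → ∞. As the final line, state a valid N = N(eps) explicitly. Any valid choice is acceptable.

N = (19/16)/eps

Suppose eps > 0. For k ≥ 1, |(-4k + 9)/(8k + 1) + 1/2| = |76|/(8(8k + 1)) = 76/(8(8k + 1)).
Since 8k + 1 ≥ 8k for k ≥ 1, this is ≤ 76/(8·8k) = (19/16)/k.
So |(-4k + 9)/(8k + 1) + 1/2| < eps whenever k > (19/16)/eps.
Take N = (19/16)/eps. If k > N then |(-4k + 9)/(8k + 1) + 1/2| ≤ (19/16)/k < eps.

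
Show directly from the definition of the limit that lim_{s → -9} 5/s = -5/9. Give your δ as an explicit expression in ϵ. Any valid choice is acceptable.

δ = min(9/2, (81/10)ϵ)

Let ϵ > 0. We seek δ > 0 such that 0 < |s + 9| < δ implies |5/s + 5/9| < ϵ.
|5/s + 5/9| = 5·|-9 − s|/(9·|s|) = 5|s + 9|/(9|s|).
Restrict δ ≤ 9/2. Then |s + 9| < 9/2 gives |s| > 9/2, so 9|s| > 81/2.
Then |5/s + 5/9| < 5|s + 9|/(81/2), which is < ϵ when |s + 9| < (81/10)ϵ.
Take δ = min(9/2, (81/10)ϵ). Then 0 < |s + 9| < δ gives both |s + 9| < 9/2 and |s + 9| < (81/10)ϵ, so |5/s + 5/9| < ϵ.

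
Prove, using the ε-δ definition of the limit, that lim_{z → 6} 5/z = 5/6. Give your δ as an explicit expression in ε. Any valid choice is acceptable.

δ = min(3, (18/5)ε)

Fix ε > 0. We seek δ > 0 such that 0 < |z − 6| < δ implies |5/z − (5/6)| < ε.
|5/z − (5/6)| = 5·|6 − z|/(6·|z|) = 5|z − 6|/(6|z|).
Restrict δ ≤ 3. Then |z − 6| < 3 gives |z| > 3, so 6|z| > 18.
Then |5/z − (5/6)| < 5|z − 6|/18, which is < ε when |z − 6| < (18/5)ε.
Take δ = min(3, (18/5)ε). Then 0 < |z − 6| < δ gives both |z − 6| < 3 and |z − 6| < (18/5)ε, so |5/z − (5/6)| < ε.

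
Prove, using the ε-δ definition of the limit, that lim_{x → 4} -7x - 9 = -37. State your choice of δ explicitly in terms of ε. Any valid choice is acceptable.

δ = ε/7

Let ε > 0 be given. We need δ > 0 so that 0 < |x − 4| < δ implies |(-7x - 9) + 37| < ε.
Since (-7x - 9) + 37 = -7(x − 4), we have |(-7x - 9) + 37| = 7|x − 4|.
Thus it suffices that |x − 4| < ε/7.
Choosing δ = ε/7 gives |(-7x - 9) + 37| = 7|x − 4| < ε whenever |x − 4| < δ.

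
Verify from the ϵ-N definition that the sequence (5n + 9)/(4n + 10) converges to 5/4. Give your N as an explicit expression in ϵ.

Let ϵ > 0. For n ≥ 1, |(5n + 9)/(4n + 10) − (5/4)| = |-14|/(4(4n + 10)) = 14/(4(4n + 10)).
Since 4n + 10 ≥ 4n for n ≥ 1, this is ≤ 14/(4·4n) = (7/8)/n.
So |(5n + 9)/(4n + 10) − (5/4)| < ϵ whenever n > (7/8)/ϵ.
Take N = (7/8)/ϵ. If n > N then |(5n + 9)/(4n + 10) − (5/4)| ≤ (7/8)/n < ϵ.

N = (7/8)/ϵ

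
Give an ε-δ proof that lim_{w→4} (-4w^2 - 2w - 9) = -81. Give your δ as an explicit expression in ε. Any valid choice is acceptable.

Fix ε > 0. We want δ > 0 such that 0 < |w − 4| < δ implies |(-4w^2 - 2w - 9) + 81| < ε.
(-4w^2 - 2w - 9) + 81 = -4w^2 - 2w + 72 = (w − 4)(-4w - 18).
So |(-4w^2 - 2w - 9) + 81| = |w − 4|·|-4w - 18|.
Require δ ≤ 1. Then |w − 4| < 1 gives |w| < 5, and by the triangle inequality |-4w - 18| ≤ 4·5 + 18 = 38.
Hence |(-4w^2 - 2w - 9) + 81| ≤ 38|w − 4| < ε provided |w − 4| < ε/38.
Choosing δ = min(1, ε/38) ensures both conditions, hence |(-4w^2 - 2w - 9) + 81| < ε.

δ = min(1, ε/38)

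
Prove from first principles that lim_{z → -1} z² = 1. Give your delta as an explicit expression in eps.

Fix eps > 0. We seek delta > 0 with 0 < |z + 1| < delta ⇒ |z² − 1| < eps.
Factor: z² − 1 = (z + 1)(z - 1), so |z² − 1| = |z + 1|·|z - 1|.
Restrict delta ≤ 1. Then |z + 1| < 1 gives |z| < 2, so by the triangle inequality |z - 1| ≤ 2 + 1 = 3.
Hence |z² − 1| ≤ 3|z + 1|, which is < eps once |z + 1| < eps/3.
Take delta = min(1, eps/3). If 0 < |z + 1| < delta then both bounds hold and |z² − 1| ≤ 3|z + 1| < 3·(eps/3) = eps.

delta = min(1, eps/3)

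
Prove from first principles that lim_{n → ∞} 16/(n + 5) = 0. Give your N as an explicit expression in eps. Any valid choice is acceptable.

Fix eps > 0. For n ≥ 1, |16/(n + 5) − 0| = 16/(n + 5) ≤ 16/n.
We need 16/n < eps, i.e. n > 16/eps.
Take N = 16/eps. If n > N then |16/(n + 5)| ≤ 16/n < eps.

N = 16/eps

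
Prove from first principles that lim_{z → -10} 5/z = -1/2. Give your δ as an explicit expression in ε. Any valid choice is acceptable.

δ = min(5, 10ε)

Let ε > 0 be given. We seek δ > 0 such that 0 < |z + 10| < δ implies |5/z + 1/2| < ε.
|5/z + 1/2| = 5·|-10 − z|/(10·|z|) = 5|z + 10|/(10|z|).
Require δ ≤ 5 so that |z| > 10 − 5 = 5, hence 10|z| > 50.
Then |5/z + 1/2| < 5|z + 10|/50, which is < ε when |z + 10| < 10ε.
Take δ = min(5, 10ε). Then 0 < |z + 10| < δ gives both |z + 10| < 5 and |z + 10| < 10ε, so |5/z + 1/2| < ε.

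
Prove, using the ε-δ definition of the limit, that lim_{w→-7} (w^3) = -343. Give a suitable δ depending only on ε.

δ = min(1, ε/169)

Let ε > 0 be given. We seek δ > 0 with 0 < |w + 7| < δ ⇒ |w^3 + 343| < ε.
Factor: w^3 + 343 = (w + 7)(w^2 - 7w + 49), so |w^3 + 343| = |w + 7|·|w^2 - 7w + 49|.
Restrict δ ≤ 1. Then |w + 7| < 1 gives |w| < 8, so by the triangle inequality |w^2 - 7w + 49| ≤ 8^2 + 7·8 + 49 = 169.
Hence |w^3 + 343| ≤ 169|w + 7|, which is < ε once |w + 7| < ε/169.
Take δ = min(1, ε/169). If 0 < |w + 7| < δ then both bounds hold and |w^3 + 343| ≤ 169|w + 7| < 169·(ε/169) = ε.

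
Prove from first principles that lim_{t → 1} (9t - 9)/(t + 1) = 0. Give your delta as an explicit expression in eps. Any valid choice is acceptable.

delta = min(1, (1/9)eps)

Fix eps > 0. We want delta > 0 with 0 < |t − 1| < delta ⇒ |(9t - 9)/(t + 1) − 0| < eps.
Combining over a common denominator, (9t - 9)/(t + 1) − 0 = [(9t - 9)·2 − 0·(t + 1)] / [2·(t + 1)] = 18(t − 1) / (2(t + 1)).
So |(9t - 9)/(t + 1) − 0| = 18|t − 1| / (2·|t + 1|).
Require delta ≤ 1, so |t + 1| ≥ |2| − |t − 1| > 2 − 1 = 1.
Hence |(9t - 9)/(t + 1) − 0| < 18|t − 1|/(2·1) = 9|t − 1|, which is < eps once |t − 1| < (1/9)eps.
Take delta = min(1, (1/9)eps). Then 0 < |t − 1| < delta forces both bounds, so |(9t - 9)/(t + 1) − 0| < eps.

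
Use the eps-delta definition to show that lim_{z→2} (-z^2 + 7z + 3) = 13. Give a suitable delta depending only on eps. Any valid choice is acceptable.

Fix eps > 0. We want delta > 0 such that 0 < |z − 2| < delta implies |(-z^2 + 7z + 3) − 13| < eps.
(-z^2 + 7z + 3) − 13 = -z^2 + 7z - 10 = (z − 2)(-z + 5).
So |(-z^2 + 7z + 3) − 13| = |z − 2|·|-z + 5|.
Require delta ≤ 1. Then |z − 2| < 1 gives |z| < 3, and by the triangle inequality |-z + 5| ≤ 3 + 5 = 8.
Hence |(-z^2 + 7z + 3) − 13| ≤ 8|z − 2| < eps provided |z − 2| < eps/8.
Choosing delta = min(1, eps/8) ensures both conditions, hence |(-z^2 + 7z + 3) − 13| < eps.

delta = min(1, eps/8)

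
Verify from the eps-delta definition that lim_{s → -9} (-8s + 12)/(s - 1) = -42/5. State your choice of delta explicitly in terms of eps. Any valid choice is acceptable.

delta = min(5, (25/2)eps)

Let eps > 0 be given. We want delta > 0 with 0 < |s + 9| < delta ⇒ |(-8s + 12)/(s - 1) + 42/5| < eps.
Combining over a common denominator, (-8s + 12)/(s - 1) + 42/5 = [(-8s + 12)·(-10) − 84·(s - 1)] / [(-10)·(s - 1)] = -4(s + 9) / ((-10)(s - 1)).
So |(-8s + 12)/(s - 1) + 42/5| = 4|s + 9| / (10·|s − 1|).
Restrict delta ≤ 5. Then |s + 9| < 5 gives |s − 1| = |(s + 9) + (-10)| ≥ 10 − 5 = 5.
Hence |(-8s + 12)/(s - 1) + 42/5| < 4|s + 9|/(10·5) = (2/25)|s + 9|, which is < eps once |s + 9| < (25/2)eps.
Take delta = min(5, (25/2)eps). Then 0 < |s + 9| < delta forces both bounds, so |(-8s + 12)/(s - 1) + 42/5| < eps.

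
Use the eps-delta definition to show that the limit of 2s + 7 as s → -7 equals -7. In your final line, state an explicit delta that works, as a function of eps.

Suppose eps > 0. We need delta > 0 so that 0 < |s + 7| < delta implies |(2s + 7) + 7| < eps.
|(2s + 7) + 7| = |2s + 14| = 2|s + 7|.
Thus it suffices that |s + 7| < eps/2.
Take delta = eps/2. If 0 < |s + 7| < delta then |(2s + 7) + 7| = 2|s + 7| < 2·(eps/2) = eps.

delta = eps/2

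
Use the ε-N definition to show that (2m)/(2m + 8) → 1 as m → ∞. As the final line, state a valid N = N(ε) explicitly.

N = 4/ε

Let ε > 0 be given. For m ≥ 1, |(2m)/(2m + 8) − 1| = |-16|/(2(2m + 8)) = 16/(2(2m + 8)).
Since 2m + 8 ≥ 2m for m ≥ 1, this is ≤ 16/(2·2m) = 4/m.
So |(2m)/(2m + 8) − 1| < ε whenever m > 4/ε.
Take N = 4/ε. If m > N then |(2m)/(2m + 8) − 1| ≤ 4/m < ε.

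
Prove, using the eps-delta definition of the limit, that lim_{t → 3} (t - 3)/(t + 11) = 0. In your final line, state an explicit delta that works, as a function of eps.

delta = min(7, 7eps)

Suppose eps > 0. We want delta > 0 with 0 < |t − 3| < delta ⇒ |(t - 3)/(t + 11) − 0| < eps.
Combining over a common denominator, (t - 3)/(t + 11) − 0 = [(t - 3)·14 − 0·(t + 11)] / [14·(t + 11)] = 14(t − 3) / (14(t + 11)).
So |(t - 3)/(t + 11) − 0| = 14|t − 3| / (14·|t + 11|).
Restrict delta ≤ 7. Then |t − 3| < 7 gives |t + 11| = |(t − 3) + 14| ≥ 14 − 7 = 7.
Hence |(t - 3)/(t + 11) − 0| < 14|t − 3|/(14·7) = (1/7)|t − 3|, which is < eps once |t − 3| < 7eps.
Take delta = min(7, 7eps). Then 0 < |t − 3| < delta forces both bounds, so |(t - 3)/(t + 11) − 0| < eps.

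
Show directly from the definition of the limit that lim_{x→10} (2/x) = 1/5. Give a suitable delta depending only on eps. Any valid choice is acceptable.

delta = min(5, 25eps)

Fix eps > 0. We seek delta > 0 such that 0 < |x − 10| < delta implies |2/x − (1/5)| < eps.
|2/x − (1/5)| = 2·|10 − x|/(10·|x|) = 2|x − 10|/(10|x|).
Restrict delta ≤ 5. Then |x − 10| < 5 gives |x| > 5, so 10|x| > 50.
Then |2/x − (1/5)| < 2|x − 10|/50, which is < eps when |x − 10| < 25eps.
Take delta = min(5, 25eps). Then 0 < |x − 10| < delta gives both |x − 10| < 5 and |x − 10| < 25eps, so |2/x − (1/5)| < eps.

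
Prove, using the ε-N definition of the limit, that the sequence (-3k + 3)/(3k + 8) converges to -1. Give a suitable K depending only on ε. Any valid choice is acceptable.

K = (11/3)/ε

Let ε > 0. For k ≥ 1, |(-3k + 3)/(3k + 8) + 1| = |33|/(3(3k + 8)) = 33/(3(3k + 8)).
Since 3k + 8 ≥ 3k for k ≥ 1, this is ≤ 33/(3·3k) = (11/3)/k.
So |(-3k + 3)/(3k + 8) + 1| < ε whenever k > (11/3)/ε.
Take K = (11/3)/ε. If k > K then |(-3k + 3)/(3k + 8) + 1| ≤ (11/3)/k < ε.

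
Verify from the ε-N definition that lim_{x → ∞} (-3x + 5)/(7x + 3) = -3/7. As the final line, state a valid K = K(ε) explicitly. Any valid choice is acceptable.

Fix ε > 0. We seek K > 0 such that x > K implies |(-3x + 5)/(7x + 3) + 3/7| < ε.
(-3x + 5)/(7x + 3) + 3/7 = (7(-3x + 5) − (-3)(7x + 3)) / (7(7x + 3)) = 44/(7(7x + 3)).
For x > 0 we have 7x + 3 > 7x, so |(-3x + 5)/(7x + 3) + 3/7| = 44/(7(7x + 3)) < 44/(7·7x) = (44/49)/x.
Thus |(-3x + 5)/(7x + 3) + 3/7| < ε whenever x > (44/49)/ε.
Take K = (44/49)/ε. If x > K then |(-3x + 5)/(7x + 3) + 3/7| < (44/49)/x < ε.

K = (44/49)/ε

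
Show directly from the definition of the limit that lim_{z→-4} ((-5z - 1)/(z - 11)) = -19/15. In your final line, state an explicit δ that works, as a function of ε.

δ = min(15/2, (225/112)ε)

Let ε > 0. We want δ > 0 with 0 < |z + 4| < δ ⇒ |(-5z - 1)/(z - 11) + 19/15| < ε.
Combining over a common denominator, (-5z - 1)/(z - 11) + 19/15 = [(-5z - 1)·(-15) − 19·(z - 11)] / [(-15)·(z - 11)] = 56(z + 4) / ((-15)(z - 11)).
So |(-5z - 1)/(z - 11) + 19/15| = 56|z + 4| / (15·|z − 11|).
Restrict δ ≤ 15/2. Then |z + 4| < 15/2 gives |z − 11| = |(z + 4) + (-15)| ≥ 15 − 15/2 = 15/2.
Hence |(-5z - 1)/(z - 11) + 19/15| < 56|z + 4|/(15·(15/2)) = (112/225)|z + 4|, which is < ε once |z + 4| < (225/112)ε.
Take δ = min(15/2, (225/112)ε). Then 0 < |z + 4| < δ forces both bounds, so |(-5z - 1)/(z - 11) + 19/15| < ε.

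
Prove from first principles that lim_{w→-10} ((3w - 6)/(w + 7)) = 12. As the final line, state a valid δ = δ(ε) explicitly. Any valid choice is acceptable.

Fix ε > 0. We want δ > 0 with 0 < |w + 10| < δ ⇒ |(3w - 6)/(w + 7) − 12| < ε.
Combining over a common denominator, (3w - 6)/(w + 7) − 12 = [(3w - 6)·(-3) − (-36)·(w + 7)] / [(-3)·(w + 7)] = 27(w + 10) / ((-3)(w + 7)).
So |(3w - 6)/(w + 7) − 12| = 27|w + 10| / (3·|w + 7|).
Restrict δ ≤ 3/2. Then |w + 10| < 3/2 gives |w + 7| = |(w + 10) + (-3)| ≥ 3 − 3/2 = 3/2.
Hence |(3w - 6)/(w + 7) − 12| < 27|w + 10|/(3·(3/2)) = 6|w + 10|, which is < ε once |w + 10| < (1/6)ε.
Take δ = min(3/2, (1/6)ε). Then 0 < |w + 10| < δ forces both bounds, so |(3w - 6)/(w + 7) − 12| < ε.

δ = min(3/2, (1/6)ε)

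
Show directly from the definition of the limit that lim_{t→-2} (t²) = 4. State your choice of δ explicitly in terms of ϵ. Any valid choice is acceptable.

Let ϵ > 0. We seek δ > 0 with 0 < |t + 2| < δ ⇒ |t² − 4| < ϵ.
Factor: t² − 4 = (t + 2)(t - 2), so |t² − 4| = |t + 2|·|t - 2|.
Impose δ ≤ 1 so that |t| < 3; then |t - 2| ≤ 5.
Hence |t² − 4| ≤ 5|t + 2|, which is < ϵ once |t + 2| < ϵ/5.
Take δ = min(1, ϵ/5). If 0 < |t + 2| < δ then both bounds hold and |t² − 4| ≤ 5|t + 2| < 5·(ϵ/5) = ϵ.

δ = min(1, ϵ/5)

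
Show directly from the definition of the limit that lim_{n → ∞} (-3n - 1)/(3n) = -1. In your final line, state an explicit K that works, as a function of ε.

Let ε > 0. For n ≥ 1, |(-3n - 1)/(3n) + 1| = |-3|/(3(3n)) = 3/(3(3n)).
Since 3n ≥ 3n for n ≥ 1, this is ≤ 3/(3·3n) = (1/3)/n.
So |(-3n - 1)/(3n) + 1| < ε whenever n > (1/3)/ε.
Take K = (1/3)/ε. If n > K then |(-3n - 1)/(3n) + 1| ≤ (1/3)/n < ε.

K = (1/3)/ε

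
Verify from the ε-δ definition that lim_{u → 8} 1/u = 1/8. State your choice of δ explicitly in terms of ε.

δ = min(4, 32ε)

Let ε > 0. We seek δ > 0 such that 0 < |u − 8| < δ implies |1/u − (1/8)| < ε.
|1/u − (1/8)| = |8 − u|/(8·|u|) = |u − 8|/(8|u|).
Restrict δ ≤ 4. Then |u − 8| < 4 gives |u| > 4, so 8|u| > 32.
Then |1/u − (1/8)| < |u − 8|/32, which is < ε when |u − 8| < 32ε.
Take δ = min(4, 32ε). Then 0 < |u − 8| < δ gives both |u − 8| < 4 and |u − 8| < 32ε, so |1/u − (1/8)| < ε.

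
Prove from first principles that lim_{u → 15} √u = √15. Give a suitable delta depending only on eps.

delta = min(15, √15·eps)

Let eps > 0 be given. We want delta > 0 such that 0 < |u − 15| < delta implies |√u − √15| < eps.
Multiplying by the conjugate, |√u − √15| = |u − 15|/(√u + √15).
Restrict delta ≤ 15 so that |u − 15| < 15 forces u > 0, and then √u + √15 > √15.
Hence |√u − √15| < |u − 15|/√15, which is < eps once |u − 15| < √15·eps.
Take delta = min(15, √15·eps). If 0 < |u − 15| < delta then u > 0 and |√u − √15| < |u − 15|/√15 < eps.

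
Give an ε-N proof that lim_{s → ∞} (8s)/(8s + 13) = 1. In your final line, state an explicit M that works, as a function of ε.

Let ε > 0. We seek M > 0 such that s > M implies |(8s)/(8s + 13) − 1| < ε.
(8s)/(8s + 13) − 1 = (8(8s) − 8(8s + 13)) / (8(8s + 13)) = -104/(8(8s + 13)).
For s > 0 we have 8s + 13 > 8s, so |(8s)/(8s + 13) − 1| = 104/(8(8s + 13)) < 104/(8·8s) = (13/8)/s.
Thus |(8s)/(8s + 13) − 1| < ε whenever s > (13/8)/ε.
Take M = (13/8)/ε. If s > M then |(8s)/(8s + 13) − 1| < (13/8)/s < ε.

M = (13/8)/ε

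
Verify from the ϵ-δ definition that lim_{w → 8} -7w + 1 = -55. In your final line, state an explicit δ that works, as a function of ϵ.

Let ϵ > 0 be given. We need δ > 0 so that 0 < |w − 8| < δ implies |(-7w + 1) + 55| < ϵ.
Since (-7w + 1) + 55 = -7(w − 8), we have |(-7w + 1) + 55| = 7|w − 8|.
So 7|w − 8| < ϵ exactly when |w − 8| < ϵ/7.
Take δ = ϵ/7. If 0 < |w − 8| < δ then |(-7w + 1) + 55| = 7|w − 8| < 7·(ϵ/7) = ϵ.

δ = ϵ/7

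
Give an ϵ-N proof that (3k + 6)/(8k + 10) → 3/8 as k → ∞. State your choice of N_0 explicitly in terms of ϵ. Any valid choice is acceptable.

N_0 = (9/32)/ϵ

Let ϵ > 0. For k ≥ 1, |(3k + 6)/(8k + 10) − (3/8)| = |18|/(8(8k + 10)) = 18/(8(8k + 10)).
Since 8k + 10 ≥ 8k for k ≥ 1, this is ≤ 18/(8·8k) = (9/32)/k.
So |(3k + 6)/(8k + 10) − (3/8)| < ϵ whenever k > (9/32)/ϵ.
Take N_0 = (9/32)/ϵ. If k > N_0 then |(3k + 6)/(8k + 10) − (3/8)| ≤ (9/32)/k < ϵ.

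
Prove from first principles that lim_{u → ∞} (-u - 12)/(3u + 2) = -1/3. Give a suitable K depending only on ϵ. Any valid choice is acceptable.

K = (34/9)/ϵ

Let ϵ > 0. We seek K > 0 such that u > K implies |(-u - 12)/(3u + 2) + 1/3| < ϵ.
(-u - 12)/(3u + 2) + 1/3 = (3(-u - 12) − (-1)(3u + 2)) / (3(3u + 2)) = -34/(3(3u + 2)).
For u > 0 we have 3u + 2 > 3u, so |(-u - 12)/(3u + 2) + 1/3| = 34/(3(3u + 2)) < 34/(3·3u) = (34/9)/u.
Thus |(-u - 12)/(3u + 2) + 1/3| < ϵ whenever u > (34/9)/ϵ.
Take K = (34/9)/ϵ. If u > K then |(-u - 12)/(3u + 2) + 1/3| < (34/9)/u < ϵ.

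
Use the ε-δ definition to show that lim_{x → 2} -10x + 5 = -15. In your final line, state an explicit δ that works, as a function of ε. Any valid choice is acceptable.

Let ε > 0 be given. We need δ > 0 so that 0 < |x − 2| < δ implies |(-10x + 5) + 15| < ε.
Since (-10x + 5) + 15 = -10(x − 2), we have |(-10x + 5) + 15| = 10|x − 2|.
So 10|x − 2| < ε exactly when |x − 2| < ε/10.
Choosing δ = ε/10 gives |(-10x + 5) + 15| = 10|x − 2| < ε whenever |x − 2| < δ.

δ = ε/10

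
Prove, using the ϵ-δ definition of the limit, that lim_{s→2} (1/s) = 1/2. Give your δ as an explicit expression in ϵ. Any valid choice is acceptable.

δ = min(1, 2ϵ)

Suppose ϵ > 0. We seek δ > 0 such that 0 < |s − 2| < δ implies |1/s − (1/2)| < ϵ.
|1/s − (1/2)| = |2 − s|/(2·|s|) = |s − 2|/(2|s|).
Require δ ≤ 1 so that |s| > 2 − 1 = 1, hence 2|s| > 2.
Then |1/s − (1/2)| < |s − 2|/2, which is < ϵ when |s − 2| < 2ϵ.
Take δ = min(1, 2ϵ). Then 0 < |s − 2| < δ gives both |s − 2| < 1 and |s − 2| < 2ϵ, so |1/s − (1/2)| < ϵ.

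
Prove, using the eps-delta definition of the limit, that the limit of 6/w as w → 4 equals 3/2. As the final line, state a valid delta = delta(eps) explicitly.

Suppose eps > 0. We seek delta > 0 such that 0 < |w − 4| < delta implies |6/w − (3/2)| < eps.
|6/w − (3/2)| = 6·|4 − w|/(4·|w|) = 6|w − 4|/(4|w|).
Restrict delta ≤ 2. Then |w − 4| < 2 gives |w| > 2, so 4|w| > 8.
Then |6/w − (3/2)| < 6|w − 4|/8, which is < eps when |w − 4| < (4/3)eps.
Take delta = min(2, (4/3)eps). Then 0 < |w − 4| < delta gives both |w − 4| < 2 and |w − 4| < (4/3)eps, so |6/w − (3/2)| < eps.

delta = min(2, (4/3)eps)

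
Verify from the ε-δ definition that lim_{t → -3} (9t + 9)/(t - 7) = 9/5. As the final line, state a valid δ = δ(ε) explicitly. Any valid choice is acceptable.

δ = min(5, (25/36)ε)

Fix ε > 0. We want δ > 0 with 0 < |t + 3| < δ ⇒ |(9t + 9)/(t - 7) − (9/5)| < ε.
Combining over a common denominator, (9t + 9)/(t - 7) − (9/5) = [(9t + 9)·(-10) − (-18)·(t - 7)] / [(-10)·(t - 7)] = -72(t + 3) / ((-10)(t - 7)).
So |(9t + 9)/(t - 7) − (9/5)| = 72|t + 3| / (10·|t − 7|).
Require δ ≤ 5, so |t − 7| ≥ |-10| − |t + 3| > 10 − 5 = 5.
Hence |(9t + 9)/(t - 7) − (9/5)| < 72|t + 3|/(10·5) = (36/25)|t + 3|, which is < ε once |t + 3| < (25/36)ε.
Take δ = min(5, (25/36)ε). Then 0 < |t + 3| < δ forces both bounds, so |(9t + 9)/(t - 7) − (9/5)| < ε.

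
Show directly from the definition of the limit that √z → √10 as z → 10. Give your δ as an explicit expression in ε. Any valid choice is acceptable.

Suppose ε > 0. We want δ > 0 such that 0 < |z − 10| < δ implies |√z − √10| < ε.
Multiplying by the conjugate, |√z − √10| = |z − 10|/(√z + √10).
Restrict δ ≤ 10 so that |z − 10| < 10 forces z > 0, and then √z + √10 > √10.
Hence |√z − √10| < |z − 10|/√10, which is < ε once |z − 10| < √10·ε.
Take δ = min(10, √10·ε). If 0 < |z − 10| < δ then z > 0 and |√z − √10| < |z − 10|/√10 < ε.

δ = min(10, √10·ε)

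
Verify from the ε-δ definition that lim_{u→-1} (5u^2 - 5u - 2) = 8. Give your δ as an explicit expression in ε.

Let ε > 0 be given. We want δ > 0 such that 0 < |u + 1| < δ implies |(5u^2 - 5u - 2) − 8| < ε.
(5u^2 - 5u - 2) − 8 = 5u^2 - 5u - 10 = (u + 1)(5u - 10).
So |(5u^2 - 5u - 2) − 8| = |u + 1|·|5u - 10|.
Require δ ≤ 1. Then |u + 1| < 1 gives |u| < 2, and by the triangle inequality |5u - 10| ≤ 5·2 + 10 = 20.
Hence |(5u^2 - 5u - 2) − 8| ≤ 20|u + 1| < ε provided |u + 1| < ε/20.
Take δ = min(1, ε/20). Then 0 < |u + 1| < δ gives both |u + 1| < 1 and |u + 1| < ε/20, so |(5u^2 - 5u - 2) − 8| < ε.

δ = min(1, ε/20)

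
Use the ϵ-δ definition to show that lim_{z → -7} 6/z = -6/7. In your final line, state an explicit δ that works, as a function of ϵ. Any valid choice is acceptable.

δ = min(7/2, (49/12)ϵ)

Fix ϵ > 0. We seek δ > 0 such that 0 < |z + 7| < δ implies |6/z + 6/7| < ϵ.
|6/z + 6/7| = 6·|-7 − z|/(7·|z|) = 6|z + 7|/(7|z|).
Restrict δ ≤ 7/2. Then |z + 7| < 7/2 gives |z| > 7/2, so 7|z| > 49/2.
Then |6/z + 6/7| < 6|z + 7|/(49/2), which is < ϵ when |z + 7| < (49/12)ϵ.
Take δ = min(7/2, (49/12)ϵ). Then 0 < |z + 7| < δ gives both |z + 7| < 7/2 and |z + 7| < (49/12)ϵ, so |6/z + 6/7| < ϵ.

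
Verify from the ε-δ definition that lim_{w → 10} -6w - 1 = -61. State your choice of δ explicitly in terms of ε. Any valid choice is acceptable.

δ = ε/6

Let ε > 0. We need δ > 0 so that 0 < |w − 10| < δ implies |(-6w - 1) + 61| < ε.
Since (-6w - 1) + 61 = -6(w − 10), we have |(-6w - 1) + 61| = 6|w − 10|.
Thus it suffices that |w − 10| < ε/6.
Choosing δ = ε/6 gives |(-6w - 1) + 61| = 6|w − 10| < ε whenever |w − 10| < δ.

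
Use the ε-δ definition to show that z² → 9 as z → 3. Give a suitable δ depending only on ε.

Suppose ε > 0. We seek δ > 0 with 0 < |z − 3| < δ ⇒ |z² − 9| < ε.
Factor: z² − 9 = (z − 3)(z + 3), so |z² − 9| = |z − 3|·|z + 3|.
Restrict δ ≤ 1. Then |z − 3| < 1 gives |z| < 4, so by the triangle inequality |z + 3| ≤ 4 + 3 = 7.
Hence |z² − 9| ≤ 7|z − 3|, which is < ε once |z − 3| < ε/7.
Take δ = min(1, ε/7). If 0 < |z − 3| < δ then both bounds hold and |z² − 9| ≤ 7|z − 3| < 7·(ε/7) = ε.

δ = min(1, ε/7)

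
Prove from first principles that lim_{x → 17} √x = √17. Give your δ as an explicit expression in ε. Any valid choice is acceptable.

Let ε > 0 be given. We want δ > 0 such that 0 < |x − 17| < δ implies |√x − √17| < ε.
Rationalise: √x − √17 = (x − 17)/(√x + √17), so |√x − √17| = |x − 17|/(√x + √17).
Restrict δ ≤ 17 so that |x − 17| < 17 forces x > 0, and then √x + √17 > √17.
Hence |√x − √17| < |x − 17|/√17, which is < ε once |x − 17| < √17·ε.
Take δ = min(17, √17·ε). If 0 < |x − 17| < δ then x > 0 and |√x − √17| < |x − 17|/√17 < ε.

δ = min(17, √17·ε)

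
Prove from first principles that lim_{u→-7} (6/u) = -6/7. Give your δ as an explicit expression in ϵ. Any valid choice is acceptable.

δ = min(7/2, (49/12)ϵ)

Let ϵ > 0 be given. We seek δ > 0 such that 0 < |u + 7| < δ implies |6/u + 6/7| < ϵ.
|6/u + 6/7| = 6·|-7 − u|/(7·|u|) = 6|u + 7|/(7|u|).
Require δ ≤ 7/2 so that |u| > 7 − 7/2 = 7/2, hence 7|u| > 49/2.
Then |6/u + 6/7| < 6|u + 7|/(49/2), which is < ϵ when |u + 7| < (49/12)ϵ.
Take δ = min(7/2, (49/12)ϵ). Then 0 < |u + 7| < δ gives both |u + 7| < 7/2 and |u + 7| < (49/12)ϵ, so |6/u + 6/7| < ϵ.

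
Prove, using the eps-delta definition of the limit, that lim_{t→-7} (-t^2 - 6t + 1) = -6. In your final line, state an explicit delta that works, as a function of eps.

Fix eps > 0. We want delta > 0 such that 0 < |t + 7| < delta implies |(-t^2 - 6t + 1) + 6| < eps.
(-t^2 - 6t + 1) + 6 = -t^2 - 6t + 7 = (t + 7)(-t + 1).
So |(-t^2 - 6t + 1) + 6| = |t + 7|·|-t + 1|.
Assume first that |t + 7| < 1, so |t| < 8. Then |-t + 1| ≤ 8 + 1 = 9.
Hence |(-t^2 - 6t + 1) + 6| ≤ 9|t + 7| < eps provided |t + 7| < eps/9.
Take delta = min(1, eps/9). Then 0 < |t + 7| < delta gives both |t + 7| < 1 and |t + 7| < eps/9, so |(-t^2 - 6t + 1) + 6| < eps.

delta = min(1, eps/9)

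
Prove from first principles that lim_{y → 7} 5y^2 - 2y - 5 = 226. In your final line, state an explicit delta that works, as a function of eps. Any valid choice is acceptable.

delta = min(1, eps/73)

Fix eps > 0. We want delta > 0 such that 0 < |y − 7| < delta implies |(5y^2 - 2y - 5) − 226| < eps.
(5y^2 - 2y - 5) − 226 = 5y^2 - 2y - 231 = (y − 7)(5y + 33).
So |(5y^2 - 2y - 5) − 226| = |y − 7|·|5y + 33|.
Assume first that |y − 7| < 1, so |y| < 8. Then |5y + 33| ≤ 5·8 + 33 = 73.
Hence |(5y^2 - 2y - 5) − 226| ≤ 73|y − 7| < eps provided |y − 7| < eps/73.
Take delta = min(1, eps/73). Then 0 < |y − 7| < delta gives both |y − 7| < 1 and |y − 7| < eps/73, so |(5y^2 - 2y - 5) − 226| < eps.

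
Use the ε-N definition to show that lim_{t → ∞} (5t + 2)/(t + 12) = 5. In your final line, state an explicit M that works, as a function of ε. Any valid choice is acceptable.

Let ε > 0. We seek M > 0 such that t > M implies |(5t + 2)/(t + 12) − 5| < ε.
(5t + 2)/(t + 12) − 5 = ((5t + 2) − 5(t + 12)) / ((t + 12)) = -58/((t + 12)).
For t > 0 we have t + 12 > t, so |(5t + 2)/(t + 12) − 5| = 58/((t + 12)) < 58/(t) = 58/t.
Thus |(5t + 2)/(t + 12) − 5| < ε whenever t > 58/ε.
Take M = 58/ε. If t > M then |(5t + 2)/(t + 12) − 5| < 58/t < ε.

M = 58/ε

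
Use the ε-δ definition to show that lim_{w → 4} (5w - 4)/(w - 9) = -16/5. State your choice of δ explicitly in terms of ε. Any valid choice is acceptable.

Let ε > 0 be given. We want δ > 0 with 0 < |w − 4| < δ ⇒ |(5w - 4)/(w - 9) + 16/5| < ε.
Combining over a common denominator, (5w - 4)/(w - 9) + 16/5 = [(5w - 4)·(-5) − 16·(w - 9)] / [(-5)·(w - 9)] = -41(w − 4) / ((-5)(w - 9)).
So |(5w - 4)/(w - 9) + 16/5| = 41|w − 4| / (5·|w − 9|).
Restrict δ ≤ 5/2. Then |w − 4| < 5/2 gives |w − 9| = |(w − 4) + (-5)| ≥ 5 − 5/2 = 5/2.
Hence |(5w - 4)/(w - 9) + 16/5| < 41|w − 4|/(5·(5/2)) = (82/25)|w − 4|, which is < ε once |w − 4| < (25/82)ε.
Take δ = min(5/2, (25/82)ε). Then 0 < |w − 4| < δ forces both bounds, so |(5w - 4)/(w - 9) + 16/5| < ε.

δ = min(5/2, (25/82)ε)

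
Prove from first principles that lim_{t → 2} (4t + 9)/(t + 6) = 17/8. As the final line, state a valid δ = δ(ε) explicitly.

δ = min(4, (32/15)ε)

Fix ε > 0. We want δ > 0 with 0 < |t − 2| < δ ⇒ |(4t + 9)/(t + 6) − (17/8)| < ε.
Combining over a common denominator, (4t + 9)/(t + 6) − (17/8) = [(4t + 9)·8 − 17·(t + 6)] / [8·(t + 6)] = 15(t − 2) / (8(t + 6)).
So |(4t + 9)/(t + 6) − (17/8)| = 15|t − 2| / (8·|t + 6|).
Require δ ≤ 4, so |t + 6| ≥ |8| − |t − 2| > 8 − 4 = 4.
Hence |(4t + 9)/(t + 6) − (17/8)| < 15|t − 2|/(8·4) = (15/32)|t − 2|, which is < ε once |t − 2| < (32/15)ε.
Take δ = min(4, (32/15)ε). Then 0 < |t − 2| < δ forces both bounds, so |(4t + 9)/(t + 6) − (17/8)| < ε.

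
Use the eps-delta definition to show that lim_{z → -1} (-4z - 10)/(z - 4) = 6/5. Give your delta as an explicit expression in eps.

delta = min(5/2, (25/52)eps)

Let eps > 0 be given. We want delta > 0 with 0 < |z + 1| < delta ⇒ |(-4z - 10)/(z - 4) − (6/5)| < eps.
Combining over a common denominator, (-4z - 10)/(z - 4) − (6/5) = [(-4z - 10)·(-5) − (-6)·(z - 4)] / [(-5)·(z - 4)] = 26(z + 1) / ((-5)(z - 4)).
So |(-4z - 10)/(z - 4) − (6/5)| = 26|z + 1| / (5·|z − 4|).
Restrict delta ≤ 5/2. Then |z + 1| < 5/2 gives |z − 4| = |(z + 1) + (-5)| ≥ 5 − 5/2 = 5/2.
Hence |(-4z - 10)/(z - 4) − (6/5)| < 26|z + 1|/(5·(5/2)) = (52/25)|z + 1|, which is < eps once |z + 1| < (25/52)eps.
Take delta = min(5/2, (25/52)eps). Then 0 < |z + 1| < delta forces both bounds, so |(-4z - 10)/(z - 4) − (6/5)| < eps.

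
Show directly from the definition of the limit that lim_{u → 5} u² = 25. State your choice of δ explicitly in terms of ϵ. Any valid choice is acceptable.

δ = min(1, ϵ/11)

Let ϵ > 0 be given. We seek δ > 0 with 0 < |u − 5| < δ ⇒ |u² − 25| < ϵ.
Factor: u² − 25 = (u − 5)(u + 5), so |u² − 25| = |u − 5|·|u + 5|.
Impose δ ≤ 1 so that |u| < 6; then |u + 5| ≤ 11.
Hence |u² − 25| ≤ 11|u − 5|, which is < ϵ once |u − 5| < ϵ/11.
Take δ = min(1, ϵ/11). If 0 < |u − 5| < δ then both bounds hold and |u² − 25| ≤ 11|u − 5| < 11·(ϵ/11) = ϵ.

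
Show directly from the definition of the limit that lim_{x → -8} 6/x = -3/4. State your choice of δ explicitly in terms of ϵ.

δ = min(4, (16/3)ϵ)

Let ϵ > 0. We seek δ > 0 such that 0 < |x + 8| < δ implies |6/x + 3/4| < ϵ.
|6/x + 3/4| = 6·|-8 − x|/(8·|x|) = 6|x + 8|/(8|x|).
Require δ ≤ 4 so that |x| > 8 − 4 = 4, hence 8|x| > 32.
Then |6/x + 3/4| < 6|x + 8|/32, which is < ϵ when |x + 8| < (16/3)ϵ.
Take δ = min(4, (16/3)ϵ). Then 0 < |x + 8| < δ gives both |x + 8| < 4 and |x + 8| < (16/3)ϵ, so |6/x + 3/4| < ϵ.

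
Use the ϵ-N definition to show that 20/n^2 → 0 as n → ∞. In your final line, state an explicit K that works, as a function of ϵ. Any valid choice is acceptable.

Suppose ϵ > 0. For n ≥ 1, |20/n^2 − 0| = 20/n^2.
20/n^2 < ϵ ⇔ n^2 > 20/ϵ ⇔ n > (20/ϵ)^{1/2}.
Take K = (20/ϵ)^{1/2}. Then n > K implies 20/n^2 < ϵ.

K = (20/ϵ)^{1/2}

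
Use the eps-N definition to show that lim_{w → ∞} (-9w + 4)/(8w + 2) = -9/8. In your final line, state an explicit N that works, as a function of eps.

Let eps > 0 be given. We seek N > 0 such that w > N implies |(-9w + 4)/(8w + 2) + 9/8| < eps.
(-9w + 4)/(8w + 2) + 9/8 = (8(-9w + 4) − (-9)(8w + 2)) / (8(8w + 2)) = 50/(8(8w + 2)).
For w > 0 we have 8w + 2 > 8w, so |(-9w + 4)/(8w + 2) + 9/8| = 50/(8(8w + 2)) < 50/(8·8w) = (25/32)/w.
Thus |(-9w + 4)/(8w + 2) + 9/8| < eps whenever w > (25/32)/eps.
Take N = (25/32)/eps. If w > N then |(-9w + 4)/(8w + 2) + 9/8| < (25/32)/w < eps.

N = (25/32)/eps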